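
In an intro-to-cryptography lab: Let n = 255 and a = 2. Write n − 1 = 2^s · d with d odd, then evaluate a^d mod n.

n − 1 = 254 = 2^1 · 127, so s = 1 and d = 127.
Repeated squaring mod 255: 2^1 ≡ 2, 2^2 ≡ 4, 2^4 ≡ 16, 2^8 ≡ 1, 2^16 ≡ 1, 2^32 ≡ 1, 2^64 ≡ 1.
127 = 64 + 32 + 16 + 8 + 4 + 2 + 1, so 2^127 ≡ 1·1·1·1·16·4·2 ≡ 128 (mod 255).

128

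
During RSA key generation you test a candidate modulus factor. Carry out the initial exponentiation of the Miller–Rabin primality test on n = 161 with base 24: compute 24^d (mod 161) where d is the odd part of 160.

n − 1 = 160 = 2^5 · 5, so s = 5 and d = 5.
24^5 mod 161 = 47.

47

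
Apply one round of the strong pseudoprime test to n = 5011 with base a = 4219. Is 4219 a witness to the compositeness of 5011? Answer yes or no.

n − 1 = 5010 = 2^1 · 2505, so s = 1 and d = 2505.
By repeated squaring, 4219^2505 ≡ 1 (mod 5011).
x_0 = 4219^2505 mod 5011 = 1.
x_0 = 1, so 4219 is not a witness.

no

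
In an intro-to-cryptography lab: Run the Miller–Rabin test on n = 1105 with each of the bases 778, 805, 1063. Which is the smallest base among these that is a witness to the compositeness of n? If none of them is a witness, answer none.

805

n − 1 = 1104 = 2^4 · 69, so s = 4 and d = 69.
Base 778: x_0 = 778^69 mod 1105 = 268. x_0 is neither 1 nor 1104, so continue squaring. x_1 = 268^2 mod 1105 = 1104. x_1 ≡ −1, so 778 is not a witness.
Base 805: x_0 = 805^69 mod 1105 = 415. x_0 is neither 1 nor 1104, so continue squaring. x_1 = 415^2 mod 1105 = 950. x_2 = 950^2 mod 1105 = 820. x_3 = 820^2 mod 1105 = 560. Reached i = s−1 = 3 without hitting −1: 805 is a Miller–Rabin witness and 1105 is composite.
Base 1063: x_0 = 1063^69 mod 1105 = 688. x_0 is neither 1 nor 1104, so continue squaring. x_1 = 688^2 mod 1105 = 404. x_2 = 404^2 mod 1105 = 781. x_3 = 781^2 mod 1105 = 1. x_3 = 1 but x_2 ≠ ±1, a nontrivial square root of 1 — 1063 is a witness and 1105 is composite.
The smallest witness among the given bases is 805.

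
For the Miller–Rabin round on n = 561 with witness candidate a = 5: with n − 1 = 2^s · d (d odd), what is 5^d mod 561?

23

n − 1 = 560 = 2^4 · 35, so s = 4 and d = 35.
5^35 mod 561 = 23.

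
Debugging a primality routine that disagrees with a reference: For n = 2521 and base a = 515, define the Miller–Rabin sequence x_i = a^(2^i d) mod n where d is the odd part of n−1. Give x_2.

1

n − 1 = 2520 = 2^3 · 315, so s = 3 and d = 315.
x_0 = 515^315 mod 2521 = 2520.
x_1 = 2520^2 mod 2521 = 1.
x_2 = 1^2 mod 2521 = 1.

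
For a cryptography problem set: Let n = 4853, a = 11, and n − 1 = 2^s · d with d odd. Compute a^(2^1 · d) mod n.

n − 1 = 4852 = 2^2 · 1213, so s = 2 and d = 1213.
x_0 = 11^1213 mod 4853 = 1975.
x_1 = 1975^2 mod 4853 = 3666.

3666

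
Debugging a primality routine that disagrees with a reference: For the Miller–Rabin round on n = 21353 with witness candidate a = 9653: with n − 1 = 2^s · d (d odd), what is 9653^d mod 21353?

13664

n − 1 = 21352 = 2^3 · 2669, so s = 3 and d = 2669.
9653^2669 mod 21353 = 13664.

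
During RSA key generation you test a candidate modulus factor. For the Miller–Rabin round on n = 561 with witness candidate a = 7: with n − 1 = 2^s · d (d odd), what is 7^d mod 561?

n − 1 = 560 = 2^4 · 35, so s = 4 and d = 35.
Repeated squaring mod 561: 7^1 ≡ 7, 7^2 ≡ 49, 7^4 ≡ 157, 7^8 ≡ 526, 7^16 ≡ 103, 7^32 ≡ 511.
35 = 32 + 2 + 1, so 7^35 ≡ 511·49·7 ≡ 241 (mod 561).

241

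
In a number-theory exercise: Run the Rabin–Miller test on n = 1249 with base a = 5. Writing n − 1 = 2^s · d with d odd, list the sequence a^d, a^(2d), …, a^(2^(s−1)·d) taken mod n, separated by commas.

554, 911, 585, 1248, 1

n − 1 = 1248 = 2^5 · 39, so s = 5 and d = 39.
x_0 = 5^39 mod 1249 = 554.
x_1 = 554^2 mod 1249 = 911.
x_2 = 911^2 mod 1249 = 585.
x_3 = 585^2 mod 1249 = 1248.
x_4 = 1248^2 mod 1249 = 1.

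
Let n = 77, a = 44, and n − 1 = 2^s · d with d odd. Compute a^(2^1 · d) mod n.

11

n − 1 = 76 = 2^2 · 19, so s = 2 and d = 19.
x_0 = 44^19 mod 77 = 44.
x_1 = 44^2 mod 77 = 11.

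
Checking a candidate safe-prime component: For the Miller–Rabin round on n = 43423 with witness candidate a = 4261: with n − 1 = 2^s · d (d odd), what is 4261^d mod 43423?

42157

n − 1 = 43422 = 2^1 · 21711, so s = 1 and d = 21711.
4261^21711 mod 43423 = 42157.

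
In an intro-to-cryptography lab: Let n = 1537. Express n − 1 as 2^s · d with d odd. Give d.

Halving: 1536 → 768 → 384 → 192 → 96 → 48 → 24 → 12 → 6 → 3; 3 is odd.
So 1536 = 2^9 · 3.

3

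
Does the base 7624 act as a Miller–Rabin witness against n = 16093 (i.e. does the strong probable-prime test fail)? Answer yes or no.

n − 1 = 16092 = 2^2 · 4023, so s = 2 and d = 4023.
Repeated squaring mod 16093: 7624^1 ≡ 7624, 7624^2 ≡ 13553, 7624^4 ≡ 14400, 7624^8 ≡ 1695, 7624^16 ≡ 8471, 7624^32 ≡ 15247, 7624^64 ≡ 7624, 7624^128 ≡ 13553, 7624^256 ≡ 14400, 7624^512 ≡ 1695, 7624^1024 ≡ 8471, 7624^2048 ≡ 15247.
4023 = 2048 + 1024 + 512 + 256 + 128 + 32 + 16 + 4 + 2 + 1, so 7624^4023 ≡ 15247·8471·1695·14400·13553·15247·8471·14400·13553·7624 ≡ 1 (mod 16093).
x_0 = 7624^4023 mod 16093 = 1.
x_0 = 1, so 7624 is not a witness.

no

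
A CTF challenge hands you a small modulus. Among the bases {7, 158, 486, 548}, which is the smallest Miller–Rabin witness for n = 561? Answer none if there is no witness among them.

7

n − 1 = 560 = 2^4 · 35, so s = 4 and d = 35.
Base 7: x_0 = 7^35 mod 561 = 241. x_0 is neither 1 nor 560, so continue squaring. x_1 = 241^2 mod 561 = 298. x_2 = 298^2 mod 561 = 166. x_3 = 166^2 mod 561 = 67. Reached i = s−1 = 3 without hitting −1: 7 is a Miller–Rabin witness and 561 is composite.
Base 158: x_0 = 158^35 mod 561 = 23. x_0 is neither 1 nor 560, so continue squaring. x_1 = 23^2 mod 561 = 529. x_2 = 529^2 mod 561 = 463. x_3 = 463^2 mod 561 = 67. Reached i = s−1 = 3 without hitting −1: 158 is a Miller–Rabin witness and 561 is composite.
Base 486: x_0 = 486^35 mod 561 = 252. x_0 is neither 1 nor 560, so continue squaring. x_1 = 252^2 mod 561 = 111. x_2 = 111^2 mod 561 = 540. x_3 = 540^2 mod 561 = 441. Reached i = s−1 = 3 without hitting −1: 486 is a Miller–Rabin witness and 561 is composite.
Base 548: x_0 = 548^35 mod 561 = 353. x_0 is neither 1 nor 560, so continue squaring. x_1 = 353^2 mod 561 = 67. x_2 = 67^2 mod 561 = 1. x_2 = 1 but x_1 ≠ ±1, a nontrivial square root of 1 — 548 is a witness and 561 is composite.
The smallest witness among the given bases is 7.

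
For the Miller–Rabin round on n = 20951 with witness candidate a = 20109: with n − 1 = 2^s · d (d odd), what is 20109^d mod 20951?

n − 1 = 20950 = 2^1 · 10475, so s = 1 and d = 10475.
By repeated squaring, 20109^10475 ≡ 18119 (mod 20951).

18119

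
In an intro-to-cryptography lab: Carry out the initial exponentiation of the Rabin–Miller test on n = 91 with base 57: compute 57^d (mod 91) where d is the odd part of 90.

n − 1 = 90 = 2^1 · 45, so s = 1 and d = 45.
Repeated squaring mod 91: 57^1 ≡ 57, 57^2 ≡ 64, 57^4 ≡ 1, 57^8 ≡ 1, 57^16 ≡ 1, 57^32 ≡ 1.
45 = 32 + 8 + 4 + 1, so 57^45 ≡ 1·1·1·57 ≡ 57 (mod 91).

57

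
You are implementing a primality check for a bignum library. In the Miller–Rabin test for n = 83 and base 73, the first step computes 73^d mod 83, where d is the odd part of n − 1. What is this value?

82

n − 1 = 82 = 2^1 · 41, so s = 1 and d = 41.
73^41 mod 83 = 82.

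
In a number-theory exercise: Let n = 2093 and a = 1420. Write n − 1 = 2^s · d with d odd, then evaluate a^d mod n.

1966

n − 1 = 2092 = 2^2 · 523, so s = 2 and d = 523.
1420^523 mod 2093 = 1966.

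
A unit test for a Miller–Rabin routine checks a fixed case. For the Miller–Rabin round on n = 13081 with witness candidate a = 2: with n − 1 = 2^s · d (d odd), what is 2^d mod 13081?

n − 1 = 13080 = 2^3 · 1635, so s = 3 and d = 1635.
Repeated squaring mod 13081: 2^1 ≡ 2, 2^2 ≡ 4, 2^4 ≡ 16, 2^8 ≡ 256, 2^16 ≡ 131, 2^32 ≡ 4080, 2^64 ≡ 7368, 2^128 ≡ 1274, 2^256 ≡ 1032, 2^512 ≡ 5463, 2^1024 ≡ 6608.
1635 = 1024 + 512 + 64 + 32 + 2 + 1, so 2^1635 ≡ 6608·5463·7368·4080·4·2 ≡ 4334 (mod 13081).

4334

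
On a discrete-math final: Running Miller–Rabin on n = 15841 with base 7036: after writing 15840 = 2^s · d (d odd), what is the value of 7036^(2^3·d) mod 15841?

n − 1 = 15840 = 2^5 · 495, so s = 5 and d = 495.
x_0 = 7036^495 mod 15841 = 7687.
x_1 = 7687^2 mod 15841 = 3039.
x_2 = 3039^2 mod 15841 = 218.
x_3 = 218^2 mod 15841 = 1.

1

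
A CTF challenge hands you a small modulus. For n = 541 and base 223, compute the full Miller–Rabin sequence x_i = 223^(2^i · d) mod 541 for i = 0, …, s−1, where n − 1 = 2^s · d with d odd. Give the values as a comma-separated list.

489, 540

n − 1 = 540 = 2^2 · 135, so s = 2 and d = 135.
x_0 = 223^135 mod 541 = 489.
x_1 = 489^2 mod 541 = 540.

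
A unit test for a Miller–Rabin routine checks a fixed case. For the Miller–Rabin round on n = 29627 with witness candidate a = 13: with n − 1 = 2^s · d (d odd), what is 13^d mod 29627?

12766

n − 1 = 29626 = 2^1 · 14813, so s = 1 and d = 14813.
13^14813 mod 29627 = 12766.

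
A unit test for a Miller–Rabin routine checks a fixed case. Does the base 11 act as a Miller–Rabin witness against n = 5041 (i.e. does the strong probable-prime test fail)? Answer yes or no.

n − 1 = 5040 = 2^4 · 315, so s = 4 and d = 315.
x_0 = 11^315 mod 5041 = 5040.
x_0 = 5040 ≡ −1, so 11 is not a witness.

no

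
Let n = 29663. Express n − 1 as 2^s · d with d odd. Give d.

14831

Halving: 29662 → 14831; 14831 is odd.
So 29662 = 2^1 · 14831.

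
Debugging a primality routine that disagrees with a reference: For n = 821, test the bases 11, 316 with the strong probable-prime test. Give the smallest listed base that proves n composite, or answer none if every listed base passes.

none

n − 1 = 820 = 2^2 · 205, so s = 2 and d = 205.
Base 11: x_0 = 11^205 mod 821 = 295. x_0 is neither 1 nor 820, so continue squaring. x_1 = 295^2 mod 821 = 820. x_1 ≡ −1, so 11 is not a witness.
Base 316: x_0 = 316^205 mod 821 = 820. x_0 = 820 ≡ −1, so 316 is not a witness.
No listed base is a witness for 821.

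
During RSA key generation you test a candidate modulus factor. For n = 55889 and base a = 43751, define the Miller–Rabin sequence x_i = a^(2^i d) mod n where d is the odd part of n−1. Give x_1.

51888

n − 1 = 55888 = 2^4 · 3493, so s = 4 and d = 3493.
Repeated squaring mod 55889: 43751^1 ≡ 43751, 43751^2 ≡ 7640, 43751^4 ≡ 21484, 43751^8 ≡ 30894, 43751^16 ≡ 22783, 43751^32 ≡ 23946, 43751^64 ≡ 45665, 43751^128 ≡ 17746, 43751^256 ≡ 41890, 43751^512 ≡ 25167, 43751^1024 ≡ 43741, 43751^2048 ≡ 26944.
3493 = 2048 + 1024 + 256 + 128 + 32 + 4 + 1, so 43751^3493 ≡ 26944·43741·41890·17746·23946·21484·43751 ≡ 54888 (mod 55889).
x_0 = 54888.
x_1 = 54888^2 mod 55889 = 51888.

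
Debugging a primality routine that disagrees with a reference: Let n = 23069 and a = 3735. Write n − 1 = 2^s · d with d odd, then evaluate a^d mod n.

n − 1 = 23068 = 2^2 · 5767, so s = 2 and d = 5767.
Repeated squaring mod 23069: 3735^1 ≡ 3735, 3735^2 ≡ 16549, 3735^4 ≡ 17302, 3735^8 ≡ 15860, 3735^16 ≡ 18293, 3735^32 ≡ 18004, 3735^64 ≡ 1497, 3735^128 ≡ 3316, 3735^256 ≡ 15012, 3735^512 ≡ 22152, 3735^1024 ≡ 10405, 3735^2048 ≡ 1208, 3735^4096 ≡ 5917.
5767 = 4096 + 1024 + 512 + 128 + 4 + 2 + 1, so 3735^5767 ≡ 5917·10405·22152·3316·17302·16549·3735 ≡ 10734 (mod 23069).

10734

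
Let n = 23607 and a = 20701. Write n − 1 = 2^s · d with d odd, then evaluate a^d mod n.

n − 1 = 23606 = 2^1 · 11803, so s = 1 and d = 11803.
Repeated squaring mod 23607: 20701^1 ≡ 20701, 20701^2 ≡ 17137, 20701^4 ≡ 5689, 20701^8 ≡ 23131, 20701^16 ≡ 14113, 20701^32 ≡ 4510, 20701^64 ≡ 14473, 20701^128 ≡ 2818, 20701^256 ≡ 9172, 20701^512 ≡ 13843, 20701^1024 ≡ 10630, 20701^2048 ≡ 13798, 20701^4096 ≡ 17956, 20701^8192 ≡ 17137.
11803 = 8192 + 2048 + 1024 + 512 + 16 + 8 + 2 + 1, so 20701^11803 ≡ 17137·13798·10630·13843·14113·23131·17137·20701 ≡ 4834 (mod 23607).

4834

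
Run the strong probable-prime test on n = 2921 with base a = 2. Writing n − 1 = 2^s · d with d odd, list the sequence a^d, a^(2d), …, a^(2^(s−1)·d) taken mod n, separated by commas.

510, 131, 2556

n − 1 = 2920 = 2^3 · 365, so s = 3 and d = 365.
x_0 = 2^365 mod 2921 = 510.
x_1 = 510^2 mod 2921 = 131.
x_2 = 131^2 mod 2921 = 2556.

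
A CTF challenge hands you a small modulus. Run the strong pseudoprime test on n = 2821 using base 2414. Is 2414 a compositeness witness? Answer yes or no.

n − 1 = 2820 = 2^2 · 705, so s = 2 and d = 705.
x_0 = 2414^705 mod 2821 = 1301.
x_0 is neither 1 nor 2820, so continue squaring.
x_1 = 1301^2 mod 2821 = 1.
x_1 = 1 but x_0 ≠ ±1, a nontrivial square root of 1 — 2414 is a witness and 2821 is composite.

yes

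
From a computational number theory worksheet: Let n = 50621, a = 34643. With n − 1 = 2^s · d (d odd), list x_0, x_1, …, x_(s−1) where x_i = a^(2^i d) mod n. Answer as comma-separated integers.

n − 1 = 50620 = 2^2 · 12655, so s = 2 and d = 12655.
x_0 = 34643^12655 mod 50621 = 14350.
x_1 = 14350^2 mod 50621 = 46893.

14350, 46893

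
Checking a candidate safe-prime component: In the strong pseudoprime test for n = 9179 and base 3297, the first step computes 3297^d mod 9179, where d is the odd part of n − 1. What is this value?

n − 1 = 9178 = 2^1 · 4589, so s = 1 and d = 4589.
3297^4589 mod 9179 = 5556.

5556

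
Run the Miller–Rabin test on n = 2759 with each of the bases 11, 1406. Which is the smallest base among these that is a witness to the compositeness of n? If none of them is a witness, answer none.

11

n − 1 = 2758 = 2^1 · 1379, so s = 1 and d = 1379.
Base 11: x_0 = 11^1379 mod 2759 = 2714. x_0 ∉ {1, 2758} and s = 1, so 11 is a Miller–Rabin witness and 2759 is composite.
Base 1406: x_0 = 1406^1379 mod 2759 = 606. x_0 ∉ {1, 2758} and s = 1, so 1406 is a Miller–Rabin witness and 2759 is composite.
The smallest witness among the given bases is 11.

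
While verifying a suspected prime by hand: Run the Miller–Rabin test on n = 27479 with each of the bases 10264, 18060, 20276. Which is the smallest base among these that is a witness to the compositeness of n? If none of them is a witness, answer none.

n − 1 = 27478 = 2^1 · 13739, so s = 1 and d = 13739.
Base 10264: x_0 = 10264^13739 mod 27479 = 27478. x_0 = 27478 ≡ −1, so 10264 is not a witness.
Base 18060: x_0 = 18060^13739 mod 27479 = 27478. x_0 = 27478 ≡ −1, so 18060 is not a witness.
Base 20276: x_0 = 20276^13739 mod 27479 = 27478. x_0 = 27478 ≡ −1, so 20276 is not a witness.
No listed base is a witness for 27479.

none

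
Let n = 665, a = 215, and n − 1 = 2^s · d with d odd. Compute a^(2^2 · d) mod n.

130

n − 1 = 664 = 2^3 · 83, so s = 3 and d = 83.
x_0 = 215^83 mod 665 = 150.
x_1 = 150^2 mod 665 = 555.
x_2 = 555^2 mod 665 = 130.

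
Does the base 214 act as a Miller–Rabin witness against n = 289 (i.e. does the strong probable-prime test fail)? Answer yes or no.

no

n − 1 = 288 = 2^5 · 9, so s = 5 and d = 9.
x_0 = 214^9 mod 289 = 75.
x_0 is neither 1 nor 288, so continue squaring.
x_1 = 75^2 mod 289 = 134.
x_2 = 134^2 mod 289 = 38.
x_3 = 38^2 mod 289 = 288.
x_3 ≡ −1, so 214 is not a witness.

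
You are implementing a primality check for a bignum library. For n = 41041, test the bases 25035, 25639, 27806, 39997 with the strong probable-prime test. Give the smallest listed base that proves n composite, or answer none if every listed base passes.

n − 1 = 41040 = 2^4 · 2565, so s = 4 and d = 2565.
Base 25035: x_0 = 25035^2565 mod 41041 = 41040. x_0 = 41040 ≡ −1, so 25035 is not a witness.
Base 25639: x_0 = 25639^2565 mod 41041 = 33606. x_0 is neither 1 nor 41040, so continue squaring. x_1 = 33606^2 mod 41041 = 38039. x_2 = 38039^2 mod 41041 = 24025. x_3 = 24025^2 mod 41041 = 1. x_3 = 1 but x_2 ≠ ±1, a nontrivial square root of 1 — 25639 is a witness and 41041 is composite.
Base 27806: x_0 = 27806^2565 mod 41041 = 30185. x_0 is neither 1 nor 41040, so continue squaring. x_1 = 30185^2 mod 41041 = 24025. x_2 = 24025^2 mod 41041 = 1. x_2 = 1 but x_1 ≠ ±1, a nontrivial square root of 1 — 27806 is a witness and 41041 is composite.
Base 39997: x_0 = 39997^2565 mod 41041 = 25598. x_0 is neither 1 nor 41040, so continue squaring. x_1 = 25598^2 mod 41041 = 38039. x_2 = 38039^2 mod 41041 = 24025. x_3 = 24025^2 mod 41041 = 1. x_3 = 1 but x_2 ≠ ±1, a nontrivial square root of 1 — 39997 is a witness and 41041 is composite.
The smallest witness among the given bases is 25639.

25639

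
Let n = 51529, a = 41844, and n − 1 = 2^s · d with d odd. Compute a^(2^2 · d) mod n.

44266

n − 1 = 51528 = 2^3 · 6441, so s = 3 and d = 6441.
x_0 = 41844^6441 mod 51529 = 49714.
x_1 = 49714^2 mod 51529 = 47898.
x_2 = 47898^2 mod 51529 = 44266.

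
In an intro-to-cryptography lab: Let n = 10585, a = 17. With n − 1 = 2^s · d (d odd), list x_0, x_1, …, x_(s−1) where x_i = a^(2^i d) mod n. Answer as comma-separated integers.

4913, 3769, 291

n − 1 = 10584 = 2^3 · 1323, so s = 3 and d = 1323.
x_0 = 17^1323 mod 10585 = 4913.
x_1 = 4913^2 mod 10585 = 3769.
x_2 = 3769^2 mod 10585 = 291.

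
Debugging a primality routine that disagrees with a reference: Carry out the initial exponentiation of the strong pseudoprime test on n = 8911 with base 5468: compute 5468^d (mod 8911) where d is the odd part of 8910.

6364

n − 1 = 8910 = 2^1 · 4455, so s = 1 and d = 4455.
5468^4455 mod 8911 = 6364.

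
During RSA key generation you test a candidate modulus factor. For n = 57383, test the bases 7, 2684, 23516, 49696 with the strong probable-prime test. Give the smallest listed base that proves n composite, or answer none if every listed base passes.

none

n − 1 = 57382 = 2^1 · 28691, so s = 1 and d = 28691.
Base 7: x_0 = 7^28691 mod 57383 = 57382. x_0 = 57382 ≡ −1, so 7 is not a witness.
Base 2684: x_0 = 2684^28691 mod 57383 = 57382. x_0 = 57382 ≡ −1, so 2684 is not a witness.
Base 23516: x_0 = 23516^28691 mod 57383 = 1. x_0 = 1, so 23516 is not a witness.
Base 49696: x_0 = 49696^28691 mod 57383 = 1. x_0 = 1, so 49696 is not a witness.
No listed base is a witness for 57383.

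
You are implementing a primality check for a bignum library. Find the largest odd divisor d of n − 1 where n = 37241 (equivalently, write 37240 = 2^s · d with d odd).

4655

Halving: 37240 → 18620 → 9310 → 4655; 4655 is odd.
So 37240 = 2^3 · 4655.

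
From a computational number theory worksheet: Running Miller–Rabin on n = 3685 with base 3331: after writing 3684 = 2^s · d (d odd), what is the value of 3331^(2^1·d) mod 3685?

466

n − 1 = 3684 = 2^2 · 921, so s = 2 and d = 921.
x_0 = 3331^921 mod 3685 = 2286.
x_1 = 2286^2 mod 3685 = 466.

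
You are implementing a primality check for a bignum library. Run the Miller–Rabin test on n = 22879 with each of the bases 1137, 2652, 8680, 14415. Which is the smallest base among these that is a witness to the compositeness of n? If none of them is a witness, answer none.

1137

n − 1 = 22878 = 2^1 · 11439, so s = 1 and d = 11439.
Base 1137: x_0 = 1137^11439 mod 22879 = 10265. x_0 ∉ {1, 22878} and s = 1, so 1137 is a Miller–Rabin witness and 22879 is composite.
Base 2652: x_0 = 2652^11439 mod 22879 = 22820. x_0 ∉ {1, 22878} and s = 1, so 2652 is a Miller–Rabin witness and 22879 is composite.
Base 8680: x_0 = 8680^11439 mod 22879 = 14600. x_0 ∉ {1, 22878} and s = 1, so 8680 is a Miller–Rabin witness and 22879 is composite.
Base 14415: x_0 = 14415^11439 mod 22879 = 624. x_0 ∉ {1, 22878} and s = 1, so 14415 is a Miller–Rabin witness and 22879 is composite.
The smallest witness among the given bases is 1137.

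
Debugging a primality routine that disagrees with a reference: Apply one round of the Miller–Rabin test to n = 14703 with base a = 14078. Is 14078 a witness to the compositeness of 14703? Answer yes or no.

n − 1 = 14702 = 2^1 · 7351, so s = 1 and d = 7351.
x_0 = 14078^7351 mod 14703 = 8423.
x_0 ∉ {1, 14702} and s = 1, so 14078 is a Miller–Rabin witness and 14703 is composite.

yes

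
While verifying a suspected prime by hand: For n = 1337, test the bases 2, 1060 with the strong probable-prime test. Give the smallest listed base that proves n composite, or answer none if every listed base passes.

n − 1 = 1336 = 2^3 · 167, so s = 3 and d = 167.
Base 2: x_0 = 2^167 mod 1337 = 1117. x_0 is neither 1 nor 1336, so continue squaring. x_1 = 1117^2 mod 1337 = 268. x_2 = 268^2 mod 1337 = 963. Reached i = s−1 = 2 without hitting −1: 2 is a Miller–Rabin witness and 1337 is composite.
Base 1060: x_0 = 1060^167 mod 1337 = 1314. x_0 is neither 1 nor 1336, so continue squaring. x_1 = 1314^2 mod 1337 = 529. x_2 = 529^2 mod 1337 = 408. Reached i = s−1 = 2 without hitting −1: 1060 is a Miller–Rabin witness and 1337 is composite.
The smallest witness among the given bases is 2.

2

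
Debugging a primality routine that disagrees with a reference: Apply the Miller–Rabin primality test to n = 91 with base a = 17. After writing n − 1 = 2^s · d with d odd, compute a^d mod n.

90

n − 1 = 90 = 2^1 · 45, so s = 1 and d = 45.
17^45 mod 91 = 90.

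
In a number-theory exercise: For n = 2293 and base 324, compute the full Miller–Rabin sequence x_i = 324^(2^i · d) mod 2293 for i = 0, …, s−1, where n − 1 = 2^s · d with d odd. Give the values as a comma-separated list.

2292, 1

n − 1 = 2292 = 2^2 · 573, so s = 2 and d = 573.
x_0 = 324^573 mod 2293 = 2292.
x_1 = 2292^2 mod 2293 = 1.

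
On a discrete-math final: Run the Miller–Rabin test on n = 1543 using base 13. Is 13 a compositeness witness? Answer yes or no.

n − 1 = 1542 = 2^1 · 771, so s = 1 and d = 771.
Repeated squaring mod 1543: 13^1 ≡ 13, 13^2 ≡ 169, 13^4 ≡ 787, 13^8 ≡ 626, 13^16 ≡ 1497, 13^32 ≡ 573, 13^64 ≡ 1213, 13^128 ≡ 890, 13^256 ≡ 541, 13^512 ≡ 1054.
771 = 512 + 256 + 2 + 1, so 13^771 ≡ 1054·541·169·13 ≡ 1 (mod 1543).
x_0 = 13^771 mod 1543 = 1.
x_0 = 1, so 13 is not a witness.

no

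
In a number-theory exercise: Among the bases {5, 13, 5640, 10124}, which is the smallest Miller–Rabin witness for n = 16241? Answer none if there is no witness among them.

5

n − 1 = 16240 = 2^4 · 1015, so s = 4 and d = 1015.
Base 5: x_0 = 5^1015 mod 16241 = 8918. x_0 is neither 1 nor 16240, so continue squaring. x_1 = 8918^2 mod 16241 = 14788. x_2 = 14788^2 mod 16241 = 16120. x_3 = 16120^2 mod 16241 = 14641. Reached i = s−1 = 3 without hitting −1: 5 is a Miller–Rabin witness and 16241 is composite.
Base 13: x_0 = 13^1015 mod 16241 = 11715. x_0 is neither 1 nor 16240, so continue squaring. x_1 = 11715^2 mod 16241 = 4775. x_2 = 4775^2 mod 16241 = 14502. x_3 = 14502^2 mod 16241 = 3295. Reached i = s−1 = 3 without hitting −1: 13 is a Miller–Rabin witness and 16241 is composite.
Base 5640: x_0 = 5640^1015 mod 16241 = 7928. x_0 is neither 1 nor 16240, so continue squaring. x_1 = 7928^2 mod 16241 = 514. x_2 = 514^2 mod 16241 = 4340. x_3 = 4340^2 mod 16241 = 12281. Reached i = s−1 = 3 without hitting −1: 5640 is a Miller–Rabin witness and 16241 is composite.
Base 10124: x_0 = 10124^1015 mod 16241 = 2346. x_0 is neither 1 nor 16240, so continue squaring. x_1 = 2346^2 mod 16241 = 14258. x_2 = 14258^2 mod 16241 = 1967. x_3 = 1967^2 mod 16241 = 3731. Reached i = s−1 = 3 without hitting −1: 10124 is a Miller–Rabin witness and 16241 is composite.
The smallest witness among the given bases is 5.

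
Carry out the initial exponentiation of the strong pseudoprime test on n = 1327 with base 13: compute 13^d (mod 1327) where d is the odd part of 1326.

n − 1 = 1326 = 2^1 · 663, so s = 1 and d = 663.
13^663 mod 1327 = 1.

1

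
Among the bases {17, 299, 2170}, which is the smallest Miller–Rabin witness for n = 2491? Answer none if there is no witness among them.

17

n − 1 = 2490 = 2^1 · 1245, so s = 1 and d = 1245.
Base 17: x_0 = 17^1245 mod 2491 = 2375. x_0 ∉ {1, 2490} and s = 1, so 17 is a Miller–Rabin witness and 2491 is composite.
Base 299: x_0 = 299^1245 mod 2491 = 542. x_0 ∉ {1, 2490} and s = 1, so 299 is a Miller–Rabin witness and 2491 is composite.
Base 2170: x_0 = 2170^1245 mod 2491 = 1217. x_0 ∉ {1, 2490} and s = 1, so 2170 is a Miller–Rabin witness and 2491 is composite.
The smallest witness among the given bases is 17.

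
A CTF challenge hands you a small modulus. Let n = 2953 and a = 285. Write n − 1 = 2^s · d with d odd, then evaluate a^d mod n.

n − 1 = 2952 = 2^3 · 369, so s = 3 and d = 369.
Repeated squaring mod 2953: 285^1 ≡ 285, 285^2 ≡ 1494, 285^4 ≡ 2521, 285^8 ≡ 585, 285^16 ≡ 2630, 285^32 ≡ 974, 285^64 ≡ 763, 285^128 ≡ 428, 285^256 ≡ 98.
369 = 256 + 64 + 32 + 16 + 1, so 285^369 ≡ 98·763·974·2630·285 ≡ 1727 (mod 2953).

1727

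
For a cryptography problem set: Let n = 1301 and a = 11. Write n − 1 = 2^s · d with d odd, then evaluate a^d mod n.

n − 1 = 1300 = 2^2 · 325, so s = 2 and d = 325.
11^325 mod 1301 = 1300.

1300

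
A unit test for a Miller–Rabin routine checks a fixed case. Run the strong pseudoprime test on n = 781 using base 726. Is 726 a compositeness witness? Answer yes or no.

yes

n − 1 = 780 = 2^2 · 195, so s = 2 and d = 195.
Repeated squaring mod 781: 726^1 ≡ 726, 726^2 ≡ 682, 726^4 ≡ 429, 726^8 ≡ 506, 726^16 ≡ 649, 726^32 ≡ 242, 726^64 ≡ 770, 726^128 ≡ 121.
195 = 128 + 64 + 2 + 1, so 726^195 ≡ 121·770·682·726 ≡ 385 (mod 781).
x_0 = 726^195 mod 781 = 385.
x_0 is neither 1 nor 780, so continue squaring.
x_1 = 385^2 mod 781 = 616.
Reached i = s−1 = 1 without hitting −1: 726 is a Miller–Rabin witness and 781 is composite.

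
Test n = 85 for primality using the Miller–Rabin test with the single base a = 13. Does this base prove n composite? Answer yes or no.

no

n − 1 = 84 = 2^2 · 21, so s = 2 and d = 21.
Repeated squaring mod 85: 13^1 ≡ 13, 13^2 ≡ 84, 13^4 ≡ 1, 13^8 ≡ 1, 13^16 ≡ 1.
21 = 16 + 4 + 1, so 13^21 ≡ 1·1·13 ≡ 13 (mod 85).
x_0 = 13^21 mod 85 = 13.
x_0 is neither 1 nor 84, so continue squaring.
x_1 = 13^2 mod 85 = 84.
x_1 ≡ −1, so 13 is not a witness.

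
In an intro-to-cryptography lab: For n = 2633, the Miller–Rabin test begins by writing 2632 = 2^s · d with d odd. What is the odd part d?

329

Halving: 2632 → 1316 → 658 → 329; 329 is odd.
So 2632 = 2^3 · 329.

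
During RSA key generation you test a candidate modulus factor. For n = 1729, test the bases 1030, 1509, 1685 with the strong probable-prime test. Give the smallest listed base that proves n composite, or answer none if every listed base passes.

n − 1 = 1728 = 2^6 · 27, so s = 6 and d = 27.
Base 1030: x_0 = 1030^27 mod 1729 = 1. x_0 = 1, so 1030 is not a witness.
Base 1509: x_0 = 1509^27 mod 1729 = 911. x_0 is neither 1 nor 1728, so continue squaring. x_1 = 911^2 mod 1729 = 1. x_1 = 1 but x_0 ≠ ±1, a nontrivial square root of 1 — 1509 is a witness and 1729 is composite.
Base 1685: x_0 = 1685^27 mod 1729 = 265. x_0 is neither 1 nor 1728, so continue squaring. x_1 = 265^2 mod 1729 = 1065. x_2 = 1065^2 mod 1729 = 1. x_2 = 1 but x_1 ≠ ±1, a nontrivial square root of 1 — 1685 is a witness and 1729 is composite.
The smallest witness among the given bases is 1509.

1509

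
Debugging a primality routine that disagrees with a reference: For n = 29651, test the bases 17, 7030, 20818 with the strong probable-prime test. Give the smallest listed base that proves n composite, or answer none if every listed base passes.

n − 1 = 29650 = 2^1 · 14825, so s = 1 and d = 14825.
Base 17: x_0 = 17^14825 mod 29651 = 22389. x_0 ∉ {1, 29650} and s = 1, so 17 is a Miller–Rabin witness and 29651 is composite.
Base 7030: x_0 = 7030^14825 mod 29651 = 20410. x_0 ∉ {1, 29650} and s = 1, so 7030 is a Miller–Rabin witness and 29651 is composite.
Base 20818: x_0 = 20818^14825 mod 29651 = 21537. x_0 ∉ {1, 29650} and s = 1, so 20818 is a Miller–Rabin witness and 29651 is composite.
The smallest witness among the given bases is 17.

17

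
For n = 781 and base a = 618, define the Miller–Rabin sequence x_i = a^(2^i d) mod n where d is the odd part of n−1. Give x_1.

529

n − 1 = 780 = 2^2 · 195, so s = 2 and d = 195.
x_0 = 618^195 mod 781 = 758.
x_1 = 758^2 mod 781 = 529.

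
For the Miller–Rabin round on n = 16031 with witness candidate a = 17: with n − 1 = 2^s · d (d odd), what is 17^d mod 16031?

11934

n − 1 = 16030 = 2^1 · 8015, so s = 1 and d = 8015.
17^8015 mod 16031 = 11934.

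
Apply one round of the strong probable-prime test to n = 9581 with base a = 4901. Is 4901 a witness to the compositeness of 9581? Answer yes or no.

yes

n − 1 = 9580 = 2^2 · 2395, so s = 2 and d = 2395.
x_0 = 4901^2395 mod 9581 = 7644.
x_0 is neither 1 nor 9580, so continue squaring.
x_1 = 7644^2 mod 9581 = 5798.
Reached i = s−1 = 1 without hitting −1: 4901 is a Miller–Rabin witness and 9581 is composite.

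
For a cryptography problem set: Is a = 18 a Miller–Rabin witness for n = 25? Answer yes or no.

n − 1 = 24 = 2^3 · 3, so s = 3 and d = 3.
x_0 = 18^3 mod 25 = 7.
x_0 is neither 1 nor 24, so continue squaring.
x_1 = 7^2 mod 25 = 24.
x_1 ≡ −1, so 18 is not a witness.

no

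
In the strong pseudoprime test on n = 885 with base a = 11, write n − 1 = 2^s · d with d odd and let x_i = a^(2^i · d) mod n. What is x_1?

706

n − 1 = 884 = 2^2 · 221, so s = 2 and d = 221.
Repeated squaring mod 885: 11^1 ≡ 11, 11^2 ≡ 121, 11^4 ≡ 481, 11^8 ≡ 376, 11^16 ≡ 661, 11^32 ≡ 616, 11^64 ≡ 676, 11^128 ≡ 316.
221 = 128 + 64 + 16 + 8 + 4 + 1, so 11^221 ≡ 316·676·661·376·481·11 ≡ 731 (mod 885).
x_0 = 731.
x_1 = 731^2 mod 885 = 706.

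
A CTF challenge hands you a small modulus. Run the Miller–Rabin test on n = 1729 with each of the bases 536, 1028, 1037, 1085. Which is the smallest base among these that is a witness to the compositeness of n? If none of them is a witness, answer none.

n − 1 = 1728 = 2^6 · 27, so s = 6 and d = 27.
Base 536: x_0 = 536^27 mod 1729 = 1. x_0 = 1, so 536 is not a witness.
Base 1028: x_0 = 1028^27 mod 1729 = 664. x_0 is neither 1 nor 1728, so continue squaring. x_1 = 664^2 mod 1729 = 1. x_1 = 1 but x_0 ≠ ±1, a nontrivial square root of 1 — 1028 is a witness and 1729 is composite.
Base 1037: x_0 = 1037^27 mod 1729 = 1065. x_0 is neither 1 nor 1728, so continue squaring. x_1 = 1065^2 mod 1729 = 1. x_1 = 1 but x_0 ≠ ±1, a nontrivial square root of 1 — 1037 is a witness and 1729 is composite.
Base 1085: x_0 = 1085^27 mod 1729 = 1386. x_0 is neither 1 nor 1728, so continue squaring. x_1 = 1386^2 mod 1729 = 77. x_2 = 77^2 mod 1729 = 742. x_3 = 742^2 mod 1729 = 742. x_4 = 742^2 mod 1729 = 742. x_5 = 742^2 mod 1729 = 742. Reached i = s−1 = 5 without hitting −1: 1085 is a Miller–Rabin witness and 1729 is composite.
The smallest witness among the given bases is 1028.

1028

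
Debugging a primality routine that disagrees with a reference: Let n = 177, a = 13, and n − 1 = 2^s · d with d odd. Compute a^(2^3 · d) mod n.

n − 1 = 176 = 2^4 · 11, so s = 4 and d = 11.
Repeated squaring mod 177: 13^1 ≡ 13, 13^2 ≡ 169, 13^4 ≡ 64, 13^8 ≡ 25.
11 = 8 + 2 + 1, so 13^11 ≡ 25·169·13 ≡ 55 (mod 177).
x_0 = 55.
x_1 = 55^2 mod 177 = 16.
x_2 = 16^2 mod 177 = 79.
x_3 = 79^2 mod 177 = 46.

46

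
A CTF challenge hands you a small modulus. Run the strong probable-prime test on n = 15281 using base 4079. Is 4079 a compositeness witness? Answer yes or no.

yes

n − 1 = 15280 = 2^4 · 955, so s = 4 and d = 955.
Repeated squaring mod 15281: 4079^1 ≡ 4079, 4079^2 ≡ 12513, 4079^4 ≡ 6043, 4079^8 ≡ 11540, 4079^16 ≡ 12966, 4079^32 ≡ 10875, 4079^64 ≡ 5966, 4079^128 ≡ 3707, 4079^256 ≡ 4230, 4079^512 ≡ 14130.
955 = 512 + 256 + 128 + 32 + 16 + 8 + 2 + 1, so 4079^955 ≡ 14130·4230·3707·10875·12966·11540·12513·4079 ≡ 2525 (mod 15281).
x_0 = 4079^955 mod 15281 = 2525.
x_0 is neither 1 nor 15280, so continue squaring.
x_1 = 2525^2 mod 15281 = 3448.
x_2 = 3448^2 mod 15281 = 86.
x_3 = 86^2 mod 15281 = 7396.
Reached i = s−1 = 3 without hitting −1: 4079 is a Miller–Rabin witness and 15281 is composite.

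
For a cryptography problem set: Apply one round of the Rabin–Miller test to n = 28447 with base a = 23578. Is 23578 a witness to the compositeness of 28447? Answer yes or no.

no

n − 1 = 28446 = 2^1 · 14223, so s = 1 and d = 14223.
Repeated squaring mod 28447: 23578^1 ≡ 23578, 23578^2 ≡ 10810, 23578^4 ≡ 24271, 23578^8 ≡ 965, 23578^16 ≡ 20921, 23578^32 ≡ 2699, 23578^64 ≡ 2169, 23578^128 ≡ 10806, 23578^256 ≡ 23148, 23578^512 ≡ 2212, 23578^1024 ≡ 60, 23578^2048 ≡ 3600, 23578^4096 ≡ 16615, 23578^8192 ≡ 8537.
14223 = 8192 + 4096 + 1024 + 512 + 256 + 128 + 8 + 4 + 2 + 1, so 23578^14223 ≡ 8537·16615·60·2212·23148·10806·965·24271·10810·23578 ≡ 28446 (mod 28447).
x_0 = 23578^14223 mod 28447 = 28446.
x_0 = 28446 ≡ −1, so 23578 is not a witness.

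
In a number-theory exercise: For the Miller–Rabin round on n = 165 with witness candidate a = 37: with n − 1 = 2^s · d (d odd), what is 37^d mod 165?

37

n − 1 = 164 = 2^2 · 41, so s = 2 and d = 41.
37^41 mod 165 = 37.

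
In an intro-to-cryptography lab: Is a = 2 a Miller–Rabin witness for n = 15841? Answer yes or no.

n − 1 = 15840 = 2^5 · 495, so s = 5 and d = 495.
x_0 = 2^495 mod 15841 = 1.
x_0 = 1, so 2 is not a witness.

no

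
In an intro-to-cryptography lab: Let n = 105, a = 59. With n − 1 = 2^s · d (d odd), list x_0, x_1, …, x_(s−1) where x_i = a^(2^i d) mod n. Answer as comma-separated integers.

59, 16, 46

n − 1 = 104 = 2^3 · 13, so s = 3 and d = 13.
x_0 = 59^13 mod 105 = 59.
x_1 = 59^2 mod 105 = 16.
x_2 = 16^2 mod 105 = 46.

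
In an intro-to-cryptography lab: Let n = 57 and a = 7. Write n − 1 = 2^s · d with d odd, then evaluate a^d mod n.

n − 1 = 56 = 2^3 · 7, so s = 3 and d = 7.
Repeated squaring mod 57: 7^1 ≡ 7, 7^2 ≡ 49, 7^4 ≡ 7.
7 = 4 + 2 + 1, so 7^7 ≡ 7·49·7 ≡ 7 (mod 57).

7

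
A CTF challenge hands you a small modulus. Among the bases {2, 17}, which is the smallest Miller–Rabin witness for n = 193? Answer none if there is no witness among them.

none

n − 1 = 192 = 2^6 · 3, so s = 6 and d = 3.
Base 2: x_0 = 2^3 mod 193 = 8. x_0 is neither 1 nor 192, so continue squaring. x_1 = 8^2 mod 193 = 64. x_2 = 64^2 mod 193 = 43. x_3 = 43^2 mod 193 = 112. x_4 = 112^2 mod 193 = 192. x_4 ≡ −1, so 2 is not a witness.
Base 17: x_0 = 17^3 mod 193 = 88. x_0 is neither 1 nor 192, so continue squaring. x_1 = 88^2 mod 193 = 24. x_2 = 24^2 mod 193 = 190. x_3 = 190^2 mod 193 = 9. x_4 = 9^2 mod 193 = 81. x_5 = 81^2 mod 193 = 192. x_5 ≡ −1, so 17 is not a witness.
No listed base is a witness for 193.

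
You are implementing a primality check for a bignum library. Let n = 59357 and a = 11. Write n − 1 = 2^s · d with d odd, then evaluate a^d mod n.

1

n − 1 = 59356 = 2^2 · 14839, so s = 2 and d = 14839.
Repeated squaring mod 59357: 11^1 ≡ 11, 11^2 ≡ 121, 11^4 ≡ 14641, 11^8 ≡ 20754, 11^16 ≡ 34124, 11^32 ≡ 41107, 11^64 ≡ 10373, 11^128 ≡ 44245, 11^256 ≡ 26165, 11^512 ≡ 42944, 11^1024 ≡ 24503, 11^2048 ≡ 954, 11^4096 ≡ 19761, 11^8192 ≡ 46775.
14839 = 8192 + 4096 + 2048 + 256 + 128 + 64 + 32 + 16 + 4 + 2 + 1, so 11^14839 ≡ 46775·19761·954·26165·44245·10373·41107·34124·14641·121·11 ≡ 1 (mod 59357).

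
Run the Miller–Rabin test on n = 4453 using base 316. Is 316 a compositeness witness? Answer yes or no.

no

n − 1 = 4452 = 2^2 · 1113, so s = 2 and d = 1113.
x_0 = 316^1113 mod 4453 = 3915.
x_0 is neither 1 nor 4452, so continue squaring.
x_1 = 3915^2 mod 4453 = 4452.
x_1 ≡ −1, so 316 is not a witness.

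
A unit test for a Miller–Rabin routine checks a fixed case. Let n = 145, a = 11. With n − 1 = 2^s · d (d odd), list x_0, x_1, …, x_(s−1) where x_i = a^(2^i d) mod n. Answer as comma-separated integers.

n − 1 = 144 = 2^4 · 9, so s = 4 and d = 9.
x_0 = 11^9 mod 145 = 31.
x_1 = 31^2 mod 145 = 91.
x_2 = 91^2 mod 145 = 16.
x_3 = 16^2 mod 145 = 111.

31, 91, 16, 111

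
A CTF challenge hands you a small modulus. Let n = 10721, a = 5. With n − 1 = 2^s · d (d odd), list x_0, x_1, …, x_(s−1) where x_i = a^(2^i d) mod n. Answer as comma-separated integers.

5823, 7527, 5965, 8947, 5823

n − 1 = 10720 = 2^5 · 335, so s = 5 and d = 335.
x_0 = 5^335 mod 10721 = 5823.
x_1 = 5823^2 mod 10721 = 7527.
x_2 = 7527^2 mod 10721 = 5965.
x_3 = 5965^2 mod 10721 = 8947.
x_4 = 8947^2 mod 10721 = 5823.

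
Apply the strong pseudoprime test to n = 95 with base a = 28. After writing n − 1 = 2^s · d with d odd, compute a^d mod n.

62

n − 1 = 94 = 2^1 · 47, so s = 1 and d = 47.
28^47 mod 95 = 62.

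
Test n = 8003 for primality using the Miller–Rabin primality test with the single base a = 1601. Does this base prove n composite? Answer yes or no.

n − 1 = 8002 = 2^1 · 4001, so s = 1 and d = 4001.
Repeated squaring mod 8003: 1601^1 ≡ 1601, 1601^2 ≡ 2241, 1601^4 ≡ 4200, 1601^8 ≡ 1388, 1601^16 ≡ 5824, 1601^32 ≡ 2262, 1601^64 ≡ 2727, 1601^128 ≡ 1742, 1601^256 ≡ 1427, 1601^512 ≡ 3567, 1601^1024 ≡ 6722, 1601^2048 ≡ 346.
4001 = 2048 + 1024 + 512 + 256 + 128 + 32 + 1, so 1601^4001 ≡ 346·6722·3567·1427·1742·2262·1601 ≡ 7641 (mod 8003).
x_0 = 1601^4001 mod 8003 = 7641.
x_0 ∉ {1, 8002} and s = 1, so 1601 is a Miller–Rabin witness and 8003 is composite.

yes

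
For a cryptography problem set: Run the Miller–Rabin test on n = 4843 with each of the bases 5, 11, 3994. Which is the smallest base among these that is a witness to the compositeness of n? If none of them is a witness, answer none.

5

n − 1 = 4842 = 2^1 · 2421, so s = 1 and d = 2421.
Base 5: x_0 = 5^2421 mod 4843 = 876. x_0 ∉ {1, 4842} and s = 1, so 5 is a Miller–Rabin witness and 4843 is composite.
Base 11: x_0 = 11^2421 mod 4843 = 2312. x_0 ∉ {1, 4842} and s = 1, so 11 is a Miller–Rabin witness and 4843 is composite.
Base 3994: x_0 = 3994^2421 mod 4843 = 1084. x_0 ∉ {1, 4842} and s = 1, so 3994 is a Miller–Rabin witness and 4843 is composite.
The smallest witness among the given bases is 5.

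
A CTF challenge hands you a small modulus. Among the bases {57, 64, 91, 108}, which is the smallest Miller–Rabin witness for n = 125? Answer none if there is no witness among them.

n − 1 = 124 = 2^2 · 31, so s = 2 and d = 31.
Base 57: x_0 = 57^31 mod 125 = 68. x_0 is neither 1 nor 124, so continue squaring. x_1 = 68^2 mod 125 = 124. x_1 ≡ −1, so 57 is not a witness.
Base 64: x_0 = 64^31 mod 125 = 14. x_0 is neither 1 nor 124, so continue squaring. x_1 = 14^2 mod 125 = 71. Reached i = s−1 = 1 without hitting −1: 64 is a Miller–Rabin witness and 125 is composite.
Base 91: x_0 = 91^31 mod 125 = 41. x_0 is neither 1 nor 124, so continue squaring. x_1 = 41^2 mod 125 = 56. Reached i = s−1 = 1 without hitting −1: 91 is a Miller–Rabin witness and 125 is composite.
Base 108: x_0 = 108^31 mod 125 = 67. x_0 is neither 1 nor 124, so continue squaring. x_1 = 67^2 mod 125 = 114. Reached i = s−1 = 1 without hitting −1: 108 is a Miller–Rabin witness and 125 is composite.
The smallest witness among the given bases is 64.

64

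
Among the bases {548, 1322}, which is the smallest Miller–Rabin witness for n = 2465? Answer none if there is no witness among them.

none

n − 1 = 2464 = 2^5 · 77, so s = 5 and d = 77.
Base 548: x_0 = 548^77 mod 2465 = 1143. x_0 is neither 1 nor 2464, so continue squaring. x_1 = 1143^2 mod 2465 = 2464. x_1 ≡ −1, so 548 is not a witness.
Base 1322: x_0 = 1322^77 mod 2465 = 1322. x_0 is neither 1 nor 2464, so continue squaring. x_1 = 1322^2 mod 2465 = 2464. x_1 ≡ −1, so 1322 is not a witness.
No listed base is a witness for 2465.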